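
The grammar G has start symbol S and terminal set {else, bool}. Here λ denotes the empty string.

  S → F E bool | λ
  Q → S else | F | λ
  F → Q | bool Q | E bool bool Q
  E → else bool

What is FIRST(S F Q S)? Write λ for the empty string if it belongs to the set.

FIRST(E) = {else}
FIRST(S) = {λ, bool, else}  (via F E bool)
FIRST(Q) = {λ, bool, else}  (via S else, F)
FIRST(F) = {λ, bool, else}  (via Q, E bool bool Q)
FIRST(S F Q S): take FIRST of each symbol in turn, carrying on past any symbol whose FIRST contains λ; result {λ, bool, else}.

{λ, bool, else}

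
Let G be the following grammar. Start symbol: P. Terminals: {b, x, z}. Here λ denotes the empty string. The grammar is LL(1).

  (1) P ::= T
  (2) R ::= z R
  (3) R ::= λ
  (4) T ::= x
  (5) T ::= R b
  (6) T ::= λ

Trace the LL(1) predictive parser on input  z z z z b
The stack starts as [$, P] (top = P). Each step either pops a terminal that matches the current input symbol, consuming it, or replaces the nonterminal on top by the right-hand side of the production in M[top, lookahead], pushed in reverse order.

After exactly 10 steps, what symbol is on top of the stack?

R

step 1: stack=$ P  input=z z z z b $  — expand P ::= T
step 2: stack=$ T  input=z z z z b $  — expand T ::= R b
step 3: stack=$ b R  input=z z z z b $  — expand R ::= z R
step 4: stack=$ b R z  input=z z z z b $  — match z
step 5: stack=$ b R  input=z z z b $  — expand R ::= z R
step 6: stack=$ b R z  input=z z z b $  — match z
step 7: stack=$ b R  input=z z b $  — expand R ::= z R
step 8: stack=$ b R z  input=z z b $  — match z
step 9: stack=$ b R  input=z b $  — expand R ::= z R
step 10: stack=$ b R z  input=z b $  — match z
Stack after step 10: $ b R (top = R).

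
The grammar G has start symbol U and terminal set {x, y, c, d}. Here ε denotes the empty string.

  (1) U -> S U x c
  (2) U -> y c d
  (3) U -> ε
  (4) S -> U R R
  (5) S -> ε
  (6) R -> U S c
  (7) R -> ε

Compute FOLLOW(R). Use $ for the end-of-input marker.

FIRST(U) = {ε, c, x, y}  (via S U x c)
FIRST(S) = {ε, c, x, y}  (via U R R)
FIRST(R) = {ε, c, x, y}  (via U S c)
FOLLOW(U) includes $ since U is the start symbol.
FOLLOW(S): in U->S U x c, S is followed by U x c with FIRST {c, x, y}; in R->U S c, S is followed by c with FIRST {c}. Thus FOLLOW(S) = {c, x, y}.
FOLLOW(U): in U->S U x c, U is followed by x c with FIRST {x}; in S->U R R, U is followed by R R with FIRST {ε, c, x, y}; in S->U R R, the suffix after U is nullable, so FOLLOW(U) ⊇ FOLLOW(S) = {c, x, y}; in R->U S c, U is followed by S c with FIRST {c, x, y}. Thus FOLLOW(U) = {$, c, x, y}.
FOLLOW(R): in S->U R R (occurrence 1), R is followed by R with FIRST {ε, c, x, y}; in S->U R R (occurrence 1), the suffix after R is nullable, so FOLLOW(R) ⊇ FOLLOW(S) = {c, x, y}; in S->U R R (occurrence 2), the suffix after R is empty, so FOLLOW(R) ⊇ FOLLOW(S) = {c, x, y}. Thus FOLLOW(R) = {c, x, y}.

{c, x, y}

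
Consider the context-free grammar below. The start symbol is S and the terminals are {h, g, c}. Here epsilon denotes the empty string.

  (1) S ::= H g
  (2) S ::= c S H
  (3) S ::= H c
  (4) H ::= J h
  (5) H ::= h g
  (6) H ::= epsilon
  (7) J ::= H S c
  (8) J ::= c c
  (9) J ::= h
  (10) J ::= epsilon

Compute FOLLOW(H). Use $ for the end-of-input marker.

{$, c, g, h}

FIRST(S) = {c, g, h}  (via H g, H c)
FIRST(H) = {epsilon, c, g, h}  (via J h)
FIRST(J) = {epsilon, c, g, h}  (via H S c)
FOLLOW(S) includes $ since S is the start symbol.
FOLLOW(S): in S::=c S H, S is followed by H with FIRST {epsilon, c, g, h}; in S::=c S H, the suffix after S is nullable (adds nothing new); in J::=H S c, S is followed by c with FIRST {c}. Thus FOLLOW(S) = {$, c, g, h}.
FOLLOW(H): in S::=H g, H is followed by g with FIRST {g}; in S::=c S H, the suffix after H is empty, so FOLLOW(H) ⊇ FOLLOW(S) = {$, c, g, h}; in S::=H c, H is followed by c with FIRST {c}; in J::=H S c, H is followed by S c with FIRST {c, g, h}. Thus FOLLOW(H) = {$, c, g, h}.
FOLLOW(J): in H::=J h, J is followed by h with FIRST {h}. Thus FOLLOW(J) = {h}.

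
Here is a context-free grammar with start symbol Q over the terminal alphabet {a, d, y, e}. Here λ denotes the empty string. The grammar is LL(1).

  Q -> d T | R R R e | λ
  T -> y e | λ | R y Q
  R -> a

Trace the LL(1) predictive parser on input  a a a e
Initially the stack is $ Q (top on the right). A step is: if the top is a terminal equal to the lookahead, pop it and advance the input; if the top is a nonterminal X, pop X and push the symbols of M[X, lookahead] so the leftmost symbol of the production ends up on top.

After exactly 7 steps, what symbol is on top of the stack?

step 1: stack=$ Q  input=a a a e $  — expand Q -> R R R e
step 2: stack=$ e R R R  input=a a a e $  — expand R -> a
step 3: stack=$ e R R a  input=a a a e $  — match a
step 4: stack=$ e R R  input=a a e $  — expand R -> a
step 5: stack=$ e R a  input=a a e $  — match a
step 6: stack=$ e R  input=a e $  — expand R -> a
step 7: stack=$ e a  input=a e $  — match a
Stack after step 7: $ e (top = e).

e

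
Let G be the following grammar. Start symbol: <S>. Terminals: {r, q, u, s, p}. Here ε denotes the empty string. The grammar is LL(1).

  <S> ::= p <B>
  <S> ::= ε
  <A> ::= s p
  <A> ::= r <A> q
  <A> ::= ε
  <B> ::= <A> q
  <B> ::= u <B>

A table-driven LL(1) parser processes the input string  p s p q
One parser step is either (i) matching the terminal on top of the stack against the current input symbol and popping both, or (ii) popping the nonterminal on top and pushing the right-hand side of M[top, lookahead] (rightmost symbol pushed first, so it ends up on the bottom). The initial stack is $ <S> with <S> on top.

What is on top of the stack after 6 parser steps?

     Stack    Input      Action
  1  $ <S>    p s p q $  expand <S> ::= p <B>
  2  $ <B> p  p s p q $  match p
  3  $ <B>    s p q $    expand <B> ::= <A> q
  4  $ q <A>  s p q $    expand <A> ::= s p
  5  $ q p s  s p q $    match s
  6  $ q p    p q $      match p
Stack after step 6: $ q (top = q).

q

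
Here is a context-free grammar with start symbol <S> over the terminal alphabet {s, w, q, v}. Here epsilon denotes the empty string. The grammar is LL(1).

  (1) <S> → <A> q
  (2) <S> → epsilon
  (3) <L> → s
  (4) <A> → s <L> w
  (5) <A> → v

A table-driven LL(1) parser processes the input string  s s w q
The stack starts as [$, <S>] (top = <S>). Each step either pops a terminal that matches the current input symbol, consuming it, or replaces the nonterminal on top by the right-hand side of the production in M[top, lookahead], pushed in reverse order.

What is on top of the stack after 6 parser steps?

     Stack        Input      Action
  1  $ <S>        s s w q $  expand <S> → <A> q
  2  $ q <A>      s s w q $  expand <A> → s <L> w
  3  $ q w <L> s  s s w q $  match s
  4  $ q w <L>    s w q $    expand <L> → s
  5  $ q w s      s w q $    match s
  6  $ q w        w q $      match w
Stack after step 6: $ q (top = q).

q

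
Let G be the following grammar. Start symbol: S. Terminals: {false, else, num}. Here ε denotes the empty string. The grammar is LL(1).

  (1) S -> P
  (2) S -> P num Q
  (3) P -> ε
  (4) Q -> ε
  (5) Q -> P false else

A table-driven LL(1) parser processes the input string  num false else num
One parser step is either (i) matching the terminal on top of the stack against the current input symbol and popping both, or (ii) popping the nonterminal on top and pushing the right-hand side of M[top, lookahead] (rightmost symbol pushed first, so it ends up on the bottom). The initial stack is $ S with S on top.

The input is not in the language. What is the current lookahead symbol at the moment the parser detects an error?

     Stack           Input                 Action
  1  $ S             num false else num $  expand S -> P num Q
  2  $ Q num P       num false else num $  expand P -> ε
  3  $ Q num         num false else num $  match num
  4  $ Q             false else num $      expand Q -> P false else
  5  $ else false P  false else num $      expand P -> ε
  6  $ else false    false else num $      match false
  7  $ else          else num $            match else
  8  $               num $                 error: stack empty but input remains

num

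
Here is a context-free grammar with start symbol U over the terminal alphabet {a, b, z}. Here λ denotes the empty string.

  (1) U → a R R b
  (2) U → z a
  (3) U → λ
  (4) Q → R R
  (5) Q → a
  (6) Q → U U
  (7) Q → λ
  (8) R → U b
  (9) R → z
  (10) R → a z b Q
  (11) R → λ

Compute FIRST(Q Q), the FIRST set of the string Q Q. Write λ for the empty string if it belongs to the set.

{λ, a, b, z}

FIRST(U): from U→a R R b we get {a}; from U→z a we get {z}; from U→λ we get {λ}. So FIRST(U) = {λ, a, z}.
FIRST(R): from R→U b we get {a, b, z}; from R→z we get {z}; from R→a z b Q we get {a}; from R→λ we get {λ}. So FIRST(R) = {λ, a, b, z}.
FIRST(Q): from Q→R R we get {λ, a, b, z}; from Q→a we get {a}; from Q→U U we get {λ, a, z}; from Q→λ we get {λ}. So FIRST(Q) = {λ, a, b, z}.
FIRST(Q Q): take FIRST of each symbol in turn, carrying on past any symbol whose FIRST contains λ; result {λ, a, b, z}.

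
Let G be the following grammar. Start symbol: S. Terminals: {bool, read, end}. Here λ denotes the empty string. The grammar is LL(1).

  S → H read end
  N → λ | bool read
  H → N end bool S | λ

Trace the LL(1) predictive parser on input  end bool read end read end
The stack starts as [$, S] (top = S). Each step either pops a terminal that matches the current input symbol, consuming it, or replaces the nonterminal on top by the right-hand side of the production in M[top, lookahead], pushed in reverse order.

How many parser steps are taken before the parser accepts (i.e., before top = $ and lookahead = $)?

      Stack                    Input                         Action
   1  $ S                      end bool read end read end $  expand S → H read end
   2  $ end read H             end bool read end read end $  expand H → N end bool S
   3  $ end read S bool end N  end bool read end read end $  expand N → λ
   4  $ end read S bool end    end bool read end read end $  match end
   5  $ end read S bool        bool read end read end $      match bool
   6  $ end read S             read end read end $           expand S → H read end
   7  $ end read end read H    read end read end $           expand H → λ
   8  $ end read end read      read end read end $           match read
   9  $ end read end           end read end $                match end
  10  $ end read               read end $                    match read
  11  $ end                    end $                         match end
Accept reached after 11 steps.

11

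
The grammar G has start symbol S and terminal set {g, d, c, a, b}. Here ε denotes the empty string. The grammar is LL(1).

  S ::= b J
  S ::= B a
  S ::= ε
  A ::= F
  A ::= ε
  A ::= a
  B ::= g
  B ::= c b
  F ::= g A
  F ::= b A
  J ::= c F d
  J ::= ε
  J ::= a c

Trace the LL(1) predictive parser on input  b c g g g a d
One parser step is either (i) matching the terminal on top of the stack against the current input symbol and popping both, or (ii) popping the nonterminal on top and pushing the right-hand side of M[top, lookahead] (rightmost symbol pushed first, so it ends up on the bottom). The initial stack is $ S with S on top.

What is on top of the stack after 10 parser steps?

F

step 1: stack=$ S  input=b c g g g a d $  — expand S ::= b J
step 2: stack=$ J b  input=b c g g g a d $  — match b
step 3: stack=$ J  input=c g g g a d $  — expand J ::= c F d
step 4: stack=$ d F c  input=c g g g a d $  — match c
step 5: stack=$ d F  input=g g g a d $  — expand F ::= g A
step 6: stack=$ d A g  input=g g g a d $  — match g
step 7: stack=$ d A  input=g g a d $  — expand A ::= F
step 8: stack=$ d F  input=g g a d $  — expand F ::= g A
step 9: stack=$ d A g  input=g g a d $  — match g
step 10: stack=$ d A  input=g a d $  — expand A ::= F
Stack after step 10: $ d F (top = F).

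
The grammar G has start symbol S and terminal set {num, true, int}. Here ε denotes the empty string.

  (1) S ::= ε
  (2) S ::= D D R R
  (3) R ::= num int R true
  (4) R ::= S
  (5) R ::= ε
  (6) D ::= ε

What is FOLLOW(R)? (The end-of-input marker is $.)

FIRST(D) = {ε}
FIRST(S) = {ε, num}  (via D D R R)
FIRST(R) = {ε, num}  (via S)
FOLLOW(S) includes $ since S is the start symbol.
FOLLOW(S): in R::=S, the suffix after S is empty, so FOLLOW(S) ⊇ FOLLOW(R) = {$, num, true}. Thus FOLLOW(S) = {$, num, true}.
FOLLOW(R): in S::=D D R R (occurrence 1), R is followed by R with FIRST {ε, num}; in S::=D D R R (occurrence 1), the suffix after R is nullable, so FOLLOW(R) ⊇ FOLLOW(S) = {$, num, true}; in S::=D D R R (occurrence 2), the suffix after R is empty, so FOLLOW(R) ⊇ FOLLOW(S) = {$, num, true}; in R::=num int R true, R is followed by true with FIRST {true}. Thus FOLLOW(R) = {$, num, true}.
FOLLOW(D): in S::=D D R R (occurrence 1), D is followed by D R R with FIRST {ε, num}; in S::=D D R R (occurrence 1), the suffix after D is nullable, so FOLLOW(D) ⊇ FOLLOW(S) = {$, num, true}; in S::=D D R R (occurrence 2), D is followed by R R with FIRST {ε, num}; in S::=D D R R (occurrence 2), the suffix after D is nullable, so FOLLOW(D) ⊇ FOLLOW(S) = {$, num, true}. Thus FOLLOW(D) = {$, num, true}.

{$, num, true}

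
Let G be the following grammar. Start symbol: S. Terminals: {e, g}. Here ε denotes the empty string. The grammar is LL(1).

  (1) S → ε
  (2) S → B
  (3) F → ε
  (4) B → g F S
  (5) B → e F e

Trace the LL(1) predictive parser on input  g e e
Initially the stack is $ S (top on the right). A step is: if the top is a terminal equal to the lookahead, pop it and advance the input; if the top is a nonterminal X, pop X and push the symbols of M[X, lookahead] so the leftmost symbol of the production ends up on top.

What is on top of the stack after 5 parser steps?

B

     Stack    Input    Action
  1  $ S      g e e $  expand S → B
  2  $ B      g e e $  expand B → g F S
  3  $ S F g  g e e $  match g
  4  $ S F    e e $    expand F → ε
  5  $ S      e e $    expand S → B
Stack after step 5: $ B (top = B).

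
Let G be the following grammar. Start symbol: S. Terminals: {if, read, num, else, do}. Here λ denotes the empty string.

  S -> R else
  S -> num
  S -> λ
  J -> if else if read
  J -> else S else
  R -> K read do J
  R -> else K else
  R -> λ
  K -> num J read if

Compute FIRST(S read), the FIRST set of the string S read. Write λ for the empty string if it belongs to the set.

FIRST(J): from J->if else if read we get {if}; from J->else S else we get {else}. So FIRST(J) = {else, if}.
FIRST(K): from K->num J read if we get {num}. So FIRST(K) = {num}.
FIRST(R): from R->K read do J we get {num}; from R->else K else we get {else}; from R->λ we get {λ}. So FIRST(R) = {λ, else, num}.
FIRST(S): from S->R else we get {else, num}; from S->num we get {num}; from S->λ we get {λ}. So FIRST(S) = {λ, else, num}.
FIRST(S read): take FIRST of each symbol in turn, carrying on past any symbol whose FIRST contains λ; result {else, num, read}.

{else, num, read}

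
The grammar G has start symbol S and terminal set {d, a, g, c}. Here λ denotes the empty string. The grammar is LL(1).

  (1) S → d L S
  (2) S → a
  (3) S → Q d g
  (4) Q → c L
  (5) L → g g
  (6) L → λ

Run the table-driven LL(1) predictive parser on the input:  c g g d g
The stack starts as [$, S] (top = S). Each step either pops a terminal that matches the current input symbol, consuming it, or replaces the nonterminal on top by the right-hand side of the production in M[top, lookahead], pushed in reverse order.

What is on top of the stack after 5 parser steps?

step 1: stack=$ S  input=c g g d g $  — expand S → Q d g
step 2: stack=$ g d Q  input=c g g d g $  — expand Q → c L
step 3: stack=$ g d L c  input=c g g d g $  — match c
step 4: stack=$ g d L  input=g g d g $  — expand L → g g
step 5: stack=$ g d g g  input=g g d g $  — match g
Stack after step 5: $ g d g (top = g).

g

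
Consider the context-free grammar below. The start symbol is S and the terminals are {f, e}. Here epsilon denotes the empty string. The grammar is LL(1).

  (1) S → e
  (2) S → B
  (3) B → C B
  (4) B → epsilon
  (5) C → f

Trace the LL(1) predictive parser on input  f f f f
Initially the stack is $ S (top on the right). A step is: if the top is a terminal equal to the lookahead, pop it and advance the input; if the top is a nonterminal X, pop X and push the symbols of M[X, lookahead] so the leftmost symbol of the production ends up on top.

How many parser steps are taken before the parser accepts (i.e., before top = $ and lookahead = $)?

step 1: stack=$ S  input=f f f f $  — expand S → B
step 2: stack=$ B  input=f f f f $  — expand B → C B
step 3: stack=$ B C  input=f f f f $  — expand C → f
step 4: stack=$ B f  input=f f f f $  — match f
step 5: stack=$ B  input=f f f $  — expand B → C B
step 6: stack=$ B C  input=f f f $  — expand C → f
step 7: stack=$ B f  input=f f f $  — match f
step 8: stack=$ B  input=f f $  — expand B → C B
step 9: stack=$ B C  input=f f $  — expand C → f
step 10: stack=$ B f  input=f f $  — match f
step 11: stack=$ B  input=f $  — expand B → C B
step 12: stack=$ B C  input=f $  — expand C → f
step 13: stack=$ B f  input=f $  — match f
step 14: stack=$ B  input=$  — expand B → epsilon
Accept reached after 14 steps.

14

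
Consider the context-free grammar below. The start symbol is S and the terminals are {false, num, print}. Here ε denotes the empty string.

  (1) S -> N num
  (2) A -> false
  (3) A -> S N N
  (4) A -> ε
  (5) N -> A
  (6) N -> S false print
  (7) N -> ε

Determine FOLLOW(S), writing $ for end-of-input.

FIRST(S): from S->N num we get {false, num}. So FIRST(S) = {false, num}.
FIRST(A): from A->false we get {false}; from A->S N N we get {false, num}; from A->ε we get {ε}. So FIRST(A) = {ε, false, num}.
FIRST(N): from N->A we get {ε, false, num}; from N->S false print we get {false, num}; from N->ε we get {ε}. So FIRST(N) = {ε, false, num}.
FOLLOW(S) includes $ since S is the start symbol.
FOLLOW(S): in A->S N N, S is followed by N N with FIRST {ε, false, num}; in A->S N N, the suffix after S is nullable, so FOLLOW(S) ⊇ FOLLOW(A) = {false, num}; in N->S false print, S is followed by false print with FIRST {false}. Thus FOLLOW(S) = {$, false, num}.
FOLLOW(A): in N->A, the suffix after A is empty, so FOLLOW(A) ⊇ FOLLOW(N) = {false, num}. Thus FOLLOW(A) = {false, num}.
FOLLOW(N): in S->N num, N is followed by num with FIRST {num}; in A->S N N (occurrence 1), N is followed by N with FIRST {ε, false, num}; in A->S N N (occurrence 1), the suffix after N is nullable, so FOLLOW(N) ⊇ FOLLOW(A) = {false, num}; in A->S N N (occurrence 2), the suffix after N is empty, so FOLLOW(N) ⊇ FOLLOW(A) = {false, num}. Thus FOLLOW(N) = {false, num}.

{$, false, num}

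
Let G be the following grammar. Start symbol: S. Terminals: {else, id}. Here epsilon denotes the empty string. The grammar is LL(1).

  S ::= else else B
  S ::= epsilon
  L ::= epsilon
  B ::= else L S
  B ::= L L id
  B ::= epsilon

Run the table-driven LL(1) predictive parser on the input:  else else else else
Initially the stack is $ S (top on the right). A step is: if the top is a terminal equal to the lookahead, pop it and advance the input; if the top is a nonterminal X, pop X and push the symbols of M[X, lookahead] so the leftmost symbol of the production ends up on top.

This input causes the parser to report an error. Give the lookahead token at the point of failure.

step 1: stack=$ S  input=else else else else $  — expand S ::= else else B
step 2: stack=$ B else else  input=else else else else $  — match else
step 3: stack=$ B else  input=else else else $  — match else
step 4: stack=$ B  input=else else $  — expand B ::= else L S
step 5: stack=$ S L else  input=else else $  — match else
step 6: stack=$ S L  input=else $  — expand L ::= epsilon
step 7: stack=$ S  input=else $  — expand S ::= else else B
step 8: stack=$ B else else  input=else $  — match else
step 9: stack=$ B else  input=$  — error: top is terminal else but lookahead is $

$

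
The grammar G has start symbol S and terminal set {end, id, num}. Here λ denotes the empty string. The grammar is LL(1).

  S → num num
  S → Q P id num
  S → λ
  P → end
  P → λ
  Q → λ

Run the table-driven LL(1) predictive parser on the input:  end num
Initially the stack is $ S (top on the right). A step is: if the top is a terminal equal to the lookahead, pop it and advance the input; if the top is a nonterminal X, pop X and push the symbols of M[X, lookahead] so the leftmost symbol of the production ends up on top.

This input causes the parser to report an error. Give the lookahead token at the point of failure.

     Stack         Input      Action
  1  $ S           end num $  expand S → Q P id num
  2  $ num id P Q  end num $  expand Q → λ
  3  $ num id P    end num $  expand P → end
  4  $ num id end  end num $  match end
  5  $ num id      num $      error: top is terminal id but lookahead is num

num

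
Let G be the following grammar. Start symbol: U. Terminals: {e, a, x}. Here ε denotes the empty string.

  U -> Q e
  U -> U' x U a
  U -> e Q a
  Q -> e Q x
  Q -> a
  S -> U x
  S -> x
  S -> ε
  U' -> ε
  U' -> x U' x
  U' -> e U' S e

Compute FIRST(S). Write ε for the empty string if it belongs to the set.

{ε, a, e, x}

FIRST(Q): from Q->e Q x we get {e}; from Q->a we get {a}. So FIRST(Q) = {a, e}.
FIRST(U'): from U'->ε we get {ε}; from U'->x U' x we get {x}; from U'->e U' S e we get {e}. So FIRST(U') = {ε, e, x}.
FIRST(U): from U->Q e we get {a, e}; from U->U' x U a we get {e, x}; from U->e Q a we get {e}. So FIRST(U) = {a, e, x}.
FIRST(S): from S->U x we get {a, e, x}; from S->x we get {x}; from S->ε we get {ε}. So FIRST(S) = {ε, a, e, x}.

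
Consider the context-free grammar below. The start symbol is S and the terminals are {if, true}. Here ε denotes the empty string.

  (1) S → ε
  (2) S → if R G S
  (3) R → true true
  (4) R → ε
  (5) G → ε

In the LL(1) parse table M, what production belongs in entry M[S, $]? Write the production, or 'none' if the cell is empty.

FIRST(S) = {ε, if}
FIRST(R) = {ε, true}
FIRST(G) = {ε}
FOLLOW(S) includes $ since S is the start symbol.
FOLLOW(S): in S→if R G S, the suffix after S is empty (adds nothing new). Thus FOLLOW(S) = {$}.
For S → ε: FIRST(ε) = {ε}, so it goes in M[S, t] for t ∈ {}; since ε ∈ FIRST, also for every t ∈ FOLLOW(S) = {$}.
For S → if R G S: FIRST(if R G S) = {if}, so it goes in M[S, t] for t ∈ {if}.

S → ε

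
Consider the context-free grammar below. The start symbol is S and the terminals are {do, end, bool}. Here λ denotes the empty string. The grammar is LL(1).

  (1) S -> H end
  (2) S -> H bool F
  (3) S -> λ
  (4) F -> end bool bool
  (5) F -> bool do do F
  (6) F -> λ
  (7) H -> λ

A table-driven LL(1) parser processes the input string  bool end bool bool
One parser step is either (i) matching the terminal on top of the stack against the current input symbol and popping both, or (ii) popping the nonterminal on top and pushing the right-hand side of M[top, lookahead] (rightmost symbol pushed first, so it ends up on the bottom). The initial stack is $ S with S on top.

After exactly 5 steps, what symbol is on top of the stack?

step 1: stack=$ S  input=bool end bool bool $  — expand S -> H bool F
step 2: stack=$ F bool H  input=bool end bool bool $  — expand H -> λ
step 3: stack=$ F bool  input=bool end bool bool $  — match bool
step 4: stack=$ F  input=end bool bool $  — expand F -> end bool bool
step 5: stack=$ bool bool end  input=end bool bool $  — match end
Stack after step 5: $ bool bool (top = bool).

bool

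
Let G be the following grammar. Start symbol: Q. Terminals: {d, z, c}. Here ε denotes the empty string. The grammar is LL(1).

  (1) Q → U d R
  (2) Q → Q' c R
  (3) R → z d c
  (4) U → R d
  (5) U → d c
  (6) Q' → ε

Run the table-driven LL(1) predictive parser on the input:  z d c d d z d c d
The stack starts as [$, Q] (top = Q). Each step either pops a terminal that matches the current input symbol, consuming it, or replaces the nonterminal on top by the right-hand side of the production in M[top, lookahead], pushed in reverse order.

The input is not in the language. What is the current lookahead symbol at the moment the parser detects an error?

      Stack          Input                Action
   1  $ Q            z d c d d z d c d $  expand Q → U d R
   2  $ R d U        z d c d d z d c d $  expand U → R d
   3  $ R d d R      z d c d d z d c d $  expand R → z d c
   4  $ R d d c d z  z d c d d z d c d $  match z
   5  $ R d d c d    d c d d z d c d $    match d
   6  $ R d d c      c d d z d c d $      match c
   7  $ R d d        d d z d c d $        match d
   8  $ R d          d z d c d $          match d
   9  $ R            z d c d $            expand R → z d c
  10  $ c d z        z d c d $            match z
  11  $ c d          d c d $              match d
  12  $ c            c d $                match c
  13  $              d $                  error: stack empty but input remains

d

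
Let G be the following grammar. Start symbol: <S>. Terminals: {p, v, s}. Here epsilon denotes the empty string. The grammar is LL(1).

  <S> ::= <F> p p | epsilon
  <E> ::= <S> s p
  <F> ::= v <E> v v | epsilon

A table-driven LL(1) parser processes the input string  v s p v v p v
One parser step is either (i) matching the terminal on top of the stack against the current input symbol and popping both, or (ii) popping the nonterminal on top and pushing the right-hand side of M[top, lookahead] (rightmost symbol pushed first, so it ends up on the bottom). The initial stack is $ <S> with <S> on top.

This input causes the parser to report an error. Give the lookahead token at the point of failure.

step 1: stack=$ <S>  input=v s p v v p v $  — expand <S> ::= <F> p p
step 2: stack=$ p p <F>  input=v s p v v p v $  — expand <F> ::= v <E> v v
step 3: stack=$ p p v v <E> v  input=v s p v v p v $  — match v
step 4: stack=$ p p v v <E>  input=s p v v p v $  — expand <E> ::= <S> s p
step 5: stack=$ p p v v p s <S>  input=s p v v p v $  — expand <S> ::= epsilon
step 6: stack=$ p p v v p s  input=s p v v p v $  — match s
step 7: stack=$ p p v v p  input=p v v p v $  — match p
step 8: stack=$ p p v v  input=v v p v $  — match v
step 9: stack=$ p p v  input=v p v $  — match v
step 10: stack=$ p p  input=p v $  — match p
step 11: stack=$ p  input=v $  — error: top is terminal p but lookahead is v

v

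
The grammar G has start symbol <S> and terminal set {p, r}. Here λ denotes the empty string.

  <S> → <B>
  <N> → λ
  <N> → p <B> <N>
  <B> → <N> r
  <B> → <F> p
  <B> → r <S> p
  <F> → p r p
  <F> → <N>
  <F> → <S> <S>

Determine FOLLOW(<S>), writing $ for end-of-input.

{$, p, r}

FIRST(<N>): from <N>→λ we get {λ}; from <N>→p <B> <N> we get {p}. So FIRST(<N>) = {λ, p}.
FIRST(<S>): from <S>→<B> we get {p, r}. So FIRST(<S>) = {p, r}.
FIRST(<F>): from <F>→p r p we get {p}; from <F>→<N> we get {λ, p}; from <F>→<S> <S> we get {p, r}. So FIRST(<F>) = {λ, p, r}.
FIRST(<B>): from <B>→<N> r we get {p, r}; from <B>→<F> p we get {p, r}; from <B>→r <S> p we get {r}. So FIRST(<B>) = {p, r}.
FOLLOW(<S>) includes $ since <S> is the start symbol.
FOLLOW(<F>): in <B>→<F> p, <F> is followed by p with FIRST {p}. Thus FOLLOW(<F>) = {p}.
FOLLOW(<S>): in <B>→r <S> p, <S> is followed by p with FIRST {p}; in <F>→<S> <S> (occurrence 1), <S> is followed by <S> with FIRST {p, r}; in <F>→<S> <S> (occurrence 2), the suffix after <S> is empty, so FOLLOW(<S>) ⊇ FOLLOW(<F>) = {p}. Thus FOLLOW(<S>) = {$, p, r}.
FOLLOW(<N>): in <N>→p <B> <N>, the suffix after <N> is empty (adds nothing new); in <B>→<N> r, <N> is followed by r with FIRST {r}; in <F>→<N>, the suffix after <N> is empty, so FOLLOW(<N>) ⊇ FOLLOW(<F>) = {p}. Thus FOLLOW(<N>) = {p, r}.
FOLLOW(<B>): in <S>→<B>, the suffix after <B> is empty, so FOLLOW(<B>) ⊇ FOLLOW(<S>) = {$, p, r}; in <N>→p <B> <N>, <B> is followed by <N> with FIRST {λ, p}; in <N>→p <B> <N>, the suffix after <B> is nullable, so FOLLOW(<B>) ⊇ FOLLOW(<N>) = {p, r}. Thus FOLLOW(<B>) = {$, p, r}.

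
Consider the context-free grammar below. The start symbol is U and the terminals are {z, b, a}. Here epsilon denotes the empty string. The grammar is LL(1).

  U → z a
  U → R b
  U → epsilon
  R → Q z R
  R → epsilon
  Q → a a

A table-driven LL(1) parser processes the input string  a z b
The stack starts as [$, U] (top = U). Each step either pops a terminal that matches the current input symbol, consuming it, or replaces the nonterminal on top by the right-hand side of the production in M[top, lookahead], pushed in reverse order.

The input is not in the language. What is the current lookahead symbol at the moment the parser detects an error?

step 1: stack=$ U  input=a z b $  — expand U → R b
step 2: stack=$ b R  input=a z b $  — expand R → Q z R
step 3: stack=$ b R z Q  input=a z b $  — expand Q → a a
step 4: stack=$ b R z a a  input=a z b $  — match a
step 5: stack=$ b R z a  input=z b $  — error: top is terminal a but lookahead is z

z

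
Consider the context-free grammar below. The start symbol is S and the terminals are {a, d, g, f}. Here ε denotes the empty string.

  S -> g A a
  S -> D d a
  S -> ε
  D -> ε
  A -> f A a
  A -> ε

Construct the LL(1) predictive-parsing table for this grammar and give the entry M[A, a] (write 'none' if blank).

A -> ε

FIRST(D): from D->ε we get {ε}. So FIRST(D) = {ε}.
FIRST(A): from A->f A a we get {f}; from A->ε we get {ε}. So FIRST(A) = {ε, f}.
FIRST(S): from S->g A a we get {g}; from S->D d a we get {d}; from S->ε we get {ε}. So FIRST(S) = {ε, d, g}.
FOLLOW(S) includes $ since S is the start symbol.
FOLLOW(A): in S->g A a, A is followed by a with FIRST {a}; in A->f A a, A is followed by a with FIRST {a}. Thus FOLLOW(A) = {a}.
For A -> f A a: FIRST(f A a) = {f}, so it goes in M[A, t] for t ∈ {f}.
For A -> ε: FIRST(ε) = {ε}, so it goes in M[A, t] for t ∈ {}; since ε ∈ FIRST, also for every t ∈ FOLLOW(A) = {a}.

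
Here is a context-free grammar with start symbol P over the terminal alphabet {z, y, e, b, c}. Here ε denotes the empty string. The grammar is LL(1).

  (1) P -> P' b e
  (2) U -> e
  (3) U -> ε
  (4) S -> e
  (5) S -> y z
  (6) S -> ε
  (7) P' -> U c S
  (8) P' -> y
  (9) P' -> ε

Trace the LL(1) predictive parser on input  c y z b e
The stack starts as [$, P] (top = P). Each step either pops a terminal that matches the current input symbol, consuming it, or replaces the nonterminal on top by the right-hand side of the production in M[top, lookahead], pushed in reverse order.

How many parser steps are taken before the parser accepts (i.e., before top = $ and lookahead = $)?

9

     Stack        Input        Action
  1  $ P          c y z b e $  expand P -> P' b e
  2  $ e b P'     c y z b e $  expand P' -> U c S
  3  $ e b S c U  c y z b e $  expand U -> ε
  4  $ e b S c    c y z b e $  match c
  5  $ e b S      y z b e $    expand S -> y z
  6  $ e b z y    y z b e $    match y
  7  $ e b z      z b e $      match z
  8  $ e b        b e $        match b
  9  $ e          e $          match e
Accept reached after 9 steps.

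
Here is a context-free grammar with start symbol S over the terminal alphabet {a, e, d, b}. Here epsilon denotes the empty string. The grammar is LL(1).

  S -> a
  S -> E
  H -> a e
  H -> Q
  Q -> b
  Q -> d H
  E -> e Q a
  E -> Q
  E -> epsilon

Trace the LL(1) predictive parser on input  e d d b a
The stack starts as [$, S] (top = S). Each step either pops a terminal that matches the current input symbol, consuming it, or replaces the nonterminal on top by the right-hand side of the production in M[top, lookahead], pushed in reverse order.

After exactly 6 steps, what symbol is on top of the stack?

step 1: stack=$ S  input=e d d b a $  — expand S -> E
step 2: stack=$ E  input=e d d b a $  — expand E -> e Q a
step 3: stack=$ a Q e  input=e d d b a $  — match e
step 4: stack=$ a Q  input=d d b a $  — expand Q -> d H
step 5: stack=$ a H d  input=d d b a $  — match d
step 6: stack=$ a H  input=d b a $  — expand H -> Q
Stack after step 6: $ a Q (top = Q).

Q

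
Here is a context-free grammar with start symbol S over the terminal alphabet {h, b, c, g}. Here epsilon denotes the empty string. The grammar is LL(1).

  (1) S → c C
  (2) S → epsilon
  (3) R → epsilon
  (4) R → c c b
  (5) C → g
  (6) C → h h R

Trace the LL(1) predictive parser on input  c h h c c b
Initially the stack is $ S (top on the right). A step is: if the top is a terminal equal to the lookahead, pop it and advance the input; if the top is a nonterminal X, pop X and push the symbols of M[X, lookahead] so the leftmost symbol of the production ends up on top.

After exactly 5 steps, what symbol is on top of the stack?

R

step 1: stack=$ S  input=c h h c c b $  — expand S → c C
step 2: stack=$ C c  input=c h h c c b $  — match c
step 3: stack=$ C  input=h h c c b $  — expand C → h h R
step 4: stack=$ R h h  input=h h c c b $  — match h
step 5: stack=$ R h  input=h c c b $  — match h
Stack after step 5: $ R (top = R).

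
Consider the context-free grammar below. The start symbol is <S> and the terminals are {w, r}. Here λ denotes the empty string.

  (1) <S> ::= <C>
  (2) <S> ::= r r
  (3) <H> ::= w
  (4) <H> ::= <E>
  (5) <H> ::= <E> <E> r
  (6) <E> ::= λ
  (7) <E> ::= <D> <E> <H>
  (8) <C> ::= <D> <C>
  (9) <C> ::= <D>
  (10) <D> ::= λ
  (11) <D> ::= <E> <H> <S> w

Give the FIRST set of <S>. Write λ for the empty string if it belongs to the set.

{λ, r, w}

FIRST(<S>) = {λ, r, w}  (via <C>)
FIRST(<H>) = {λ, r, w}  (via <E>, <E> <E> r)
FIRST(<E>) = {λ, r, w}  (via <D> <E> <H>)
FIRST(<D>) = {λ, r, w}  (via <E> <H> <S> w)
FIRST(<C>) = {λ, r, w}  (via <D> <C>, <D>)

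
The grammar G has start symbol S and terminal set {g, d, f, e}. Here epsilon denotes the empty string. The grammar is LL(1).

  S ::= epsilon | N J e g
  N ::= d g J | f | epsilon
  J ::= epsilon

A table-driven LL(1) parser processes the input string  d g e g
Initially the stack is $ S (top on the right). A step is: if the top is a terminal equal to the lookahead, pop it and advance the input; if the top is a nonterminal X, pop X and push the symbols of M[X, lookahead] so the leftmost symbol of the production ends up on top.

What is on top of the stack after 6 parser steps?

e

step 1: stack=$ S  input=d g e g $  — expand S ::= N J e g
step 2: stack=$ g e J N  input=d g e g $  — expand N ::= d g J
step 3: stack=$ g e J J g d  input=d g e g $  — match d
step 4: stack=$ g e J J g  input=g e g $  — match g
step 5: stack=$ g e J J  input=e g $  — expand J ::= epsilon
step 6: stack=$ g e J  input=e g $  — expand J ::= epsilon
Stack after step 6: $ g e (top = e).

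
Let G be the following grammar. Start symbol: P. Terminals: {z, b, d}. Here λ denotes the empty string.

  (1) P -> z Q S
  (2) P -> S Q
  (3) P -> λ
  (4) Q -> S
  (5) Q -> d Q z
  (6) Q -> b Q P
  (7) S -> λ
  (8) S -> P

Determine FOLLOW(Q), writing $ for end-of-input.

{$, b, d, z}

FIRST(P) = {λ, b, d, z}  (via S Q)
FIRST(S) = {λ, b, d, z}  (via P)
FIRST(Q) = {λ, b, d, z}  (via S)
FOLLOW(P) includes $ since P is the start symbol.
FOLLOW(P): in Q->b Q P, the suffix after P is empty, so FOLLOW(P) ⊇ FOLLOW(Q) = {$, b, d, z}; in S->P, the suffix after P is empty, so FOLLOW(P) ⊇ FOLLOW(S) = {$, b, d, z}. Thus FOLLOW(P) = {$, b, d, z}.
FOLLOW(Q): in P->z Q S, Q is followed by S with FIRST {λ, b, d, z}; in P->z Q S, the suffix after Q is nullable, so FOLLOW(Q) ⊇ FOLLOW(P) = {$, b, d, z}; in P->S Q, the suffix after Q is empty, so FOLLOW(Q) ⊇ FOLLOW(P) = {$, b, d, z}; in Q->d Q z, Q is followed by z with FIRST {z}; in Q->b Q P, Q is followed by P with FIRST {λ, b, d, z}; in Q->b Q P, the suffix after Q is nullable (adds nothing new). Thus FOLLOW(Q) = {$, b, d, z}.
FOLLOW(S): in P->z Q S, the suffix after S is empty, so FOLLOW(S) ⊇ FOLLOW(P) = {$, b, d, z}; in P->S Q, S is followed by Q with FIRST {λ, b, d, z}; in P->S Q, the suffix after S is nullable, so FOLLOW(S) ⊇ FOLLOW(P) = {$, b, d, z}; in Q->S, the suffix after S is empty, so FOLLOW(S) ⊇ FOLLOW(Q) = {$, b, d, z}. Thus FOLLOW(S) = {$, b, d, z}.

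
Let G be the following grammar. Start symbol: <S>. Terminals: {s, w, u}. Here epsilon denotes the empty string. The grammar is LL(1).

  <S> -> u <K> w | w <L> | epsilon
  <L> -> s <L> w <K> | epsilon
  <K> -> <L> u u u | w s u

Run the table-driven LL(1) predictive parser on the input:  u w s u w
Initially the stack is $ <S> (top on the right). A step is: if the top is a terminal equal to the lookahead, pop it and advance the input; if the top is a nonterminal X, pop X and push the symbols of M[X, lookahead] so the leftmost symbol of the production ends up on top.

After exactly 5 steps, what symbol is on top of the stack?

u

step 1: stack=$ <S>  input=u w s u w $  — expand <S> -> u <K> w
step 2: stack=$ w <K> u  input=u w s u w $  — match u
step 3: stack=$ w <K>  input=w s u w $  — expand <K> -> w s u
step 4: stack=$ w u s w  input=w s u w $  — match w
step 5: stack=$ w u s  input=s u w $  — match s
Stack after step 5: $ w u (top = u).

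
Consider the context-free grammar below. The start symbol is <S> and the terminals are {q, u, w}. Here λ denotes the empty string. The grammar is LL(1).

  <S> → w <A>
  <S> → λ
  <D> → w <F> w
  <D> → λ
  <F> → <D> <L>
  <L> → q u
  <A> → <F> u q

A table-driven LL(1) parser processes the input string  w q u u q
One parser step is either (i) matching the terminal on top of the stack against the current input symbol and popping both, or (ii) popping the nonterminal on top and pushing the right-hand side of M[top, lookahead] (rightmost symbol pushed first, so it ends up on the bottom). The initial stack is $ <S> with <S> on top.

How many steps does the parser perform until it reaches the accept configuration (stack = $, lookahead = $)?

10

      Stack          Input        Action
   1  $ <S>          w q u u q $  expand <S> → w <A>
   2  $ <A> w        w q u u q $  match w
   3  $ <A>          q u u q $    expand <A> → <F> u q
   4  $ q u <F>      q u u q $    expand <F> → <D> <L>
   5  $ q u <L> <D>  q u u q $    expand <D> → λ
   6  $ q u <L>      q u u q $    expand <L> → q u
   7  $ q u u q      q u u q $    match q
   8  $ q u u        u u q $      match u
   9  $ q u          u q $        match u
  10  $ q            q $          match q
Accept reached after 10 steps.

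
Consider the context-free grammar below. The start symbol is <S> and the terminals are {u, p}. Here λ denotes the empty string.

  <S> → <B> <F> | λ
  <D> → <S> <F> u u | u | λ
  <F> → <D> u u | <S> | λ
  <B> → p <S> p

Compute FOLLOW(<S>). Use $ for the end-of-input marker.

{$, p, u}

FIRST(<B>): from <B>→p <S> p we get {p}. So FIRST(<B>) = {p}.
FIRST(<S>): from <S>→<B> <F> we get {p}; from <S>→λ we get {λ}. So FIRST(<S>) = {λ, p}.
FIRST(<D>): from <D>→<S> <F> u u we get {p, u}; from <D>→u we get {u}; from <D>→λ we get {λ}. So FIRST(<D>) = {λ, p, u}.
FIRST(<F>): from <F>→<D> u u we get {p, u}; from <F>→<S> we get {λ, p}; from <F>→λ we get {λ}. So FIRST(<F>) = {λ, p, u}.
FOLLOW(<S>) includes $ since <S> is the start symbol.
FOLLOW(<D>): in <F>→<D> u u, <D> is followed by u u with FIRST {u}. Thus FOLLOW(<D>) = {u}.
FOLLOW(<S>): in <D>→<S> <F> u u, <S> is followed by <F> u u with FIRST {p, u}; in <F>→<S>, the suffix after <S> is empty, so FOLLOW(<S>) ⊇ FOLLOW(<F>) = {$, p, u}; in <B>→p <S> p, <S> is followed by p with FIRST {p}. Thus FOLLOW(<S>) = {$, p, u}.
FOLLOW(<F>): in <S>→<B> <F>, the suffix after <F> is empty, so FOLLOW(<F>) ⊇ FOLLOW(<S>) = {$, p, u}; in <D>→<S> <F> u u, <F> is followed by u u with FIRST {u}. Thus FOLLOW(<F>) = {$, p, u}.
FOLLOW(<B>): in <S>→<B> <F>, <B> is followed by <F> with FIRST {λ, p, u}; in <S>→<B> <F>, the suffix after <B> is nullable, so FOLLOW(<B>) ⊇ FOLLOW(<S>) = {$, p, u}. Thus FOLLOW(<B>) = {$, p, u}.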